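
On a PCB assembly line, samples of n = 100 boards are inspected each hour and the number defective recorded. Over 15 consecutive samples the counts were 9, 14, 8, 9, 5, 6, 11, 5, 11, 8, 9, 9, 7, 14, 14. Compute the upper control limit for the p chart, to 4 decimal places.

0.1797

p̄ = Σdᵢ / (k·n) = 139 / (15 × 100) = 0.09267
UCL = p̄ + 3·√(p̄(1−p̄)/n) = 0.09267 + 3 × √(0.09267×0.90733/100) = 0.09267 + 3 × 0.02900 = 0.17966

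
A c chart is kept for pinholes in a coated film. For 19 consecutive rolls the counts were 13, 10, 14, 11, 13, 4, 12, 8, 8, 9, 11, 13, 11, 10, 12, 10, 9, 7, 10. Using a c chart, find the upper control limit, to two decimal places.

c̄ = (13 + 10 + 14 + 11 + 13 + 4 + 12 + 8 + 8 + 9 + 11 + 13 + 11 + 10 + 12 + 10 + 9 + 7 + 10) / 19 = 195 / 19 = 10.2632
UCL = c̄ + 3√c̄ = 10.2632 + 3 × √10.2632 = 10.2632 + 3 × 3.2036 = 19.8740

19.87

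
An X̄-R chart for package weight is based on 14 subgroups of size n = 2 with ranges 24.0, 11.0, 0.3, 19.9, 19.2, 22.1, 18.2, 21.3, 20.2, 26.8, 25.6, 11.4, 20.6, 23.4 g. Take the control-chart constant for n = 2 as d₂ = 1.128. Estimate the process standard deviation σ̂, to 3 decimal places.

R̄ = (24.0 + 11.0 + 0.3 + 19.9 + 19.2 + 22.1 + 18.2 + 21.3 + 20.2 + 26.8 + 25.6 + 11.4 + 20.6 + 23.4) / 14 = 18.8571
σ̂ = R̄ / d₂ = 18.8571 / 1.128 = 16.7173

16.717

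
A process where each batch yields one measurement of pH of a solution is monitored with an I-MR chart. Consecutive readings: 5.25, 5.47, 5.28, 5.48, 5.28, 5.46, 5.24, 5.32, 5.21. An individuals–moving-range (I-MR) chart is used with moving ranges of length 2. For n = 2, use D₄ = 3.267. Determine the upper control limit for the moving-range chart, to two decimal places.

Moving ranges: 0.22, 0.19, 0.20, 0.20, 0.18, 0.22, 0.08, 0.11; M̄R̄ = 1.4000 / 8 = 0.1750
UCL_MR = D₄·M̄R̄ = 3.267 × 0.1750 = 0.5717

0.57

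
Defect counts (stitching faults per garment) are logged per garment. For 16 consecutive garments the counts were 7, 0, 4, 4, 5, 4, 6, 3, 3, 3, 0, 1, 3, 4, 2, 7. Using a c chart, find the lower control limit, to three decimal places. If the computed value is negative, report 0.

c̄ = (7 + 0 + 4 + 4 + 5 + 4 + 6 + 3 + 3 + 3 + 0 + 1 + 3 + 4 + 2 + 7) / 16 = 56 / 16 = 3.5000
LCL = c̄ − 3√c̄ = 3.5000 − 3 × 1.8708 = -2.1125 → 0 (cannot be negative)

0.000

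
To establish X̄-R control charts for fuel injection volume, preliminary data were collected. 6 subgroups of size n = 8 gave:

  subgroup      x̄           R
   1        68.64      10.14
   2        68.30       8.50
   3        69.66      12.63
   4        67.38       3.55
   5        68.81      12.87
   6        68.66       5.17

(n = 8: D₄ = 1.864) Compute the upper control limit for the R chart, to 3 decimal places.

16.422

R̄ = (10.14 + 8.50 + 12.63 + 3.55 + 12.87 + 5.17) / 6 = 52.8600 / 6 = 8.8100
UCL_R = D₄·R̄ = 1.864 × 8.8100 = 16.4218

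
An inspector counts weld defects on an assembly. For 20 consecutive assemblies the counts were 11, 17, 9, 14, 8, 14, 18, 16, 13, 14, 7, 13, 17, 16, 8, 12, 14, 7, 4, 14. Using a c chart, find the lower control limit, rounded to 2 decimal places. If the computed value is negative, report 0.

1.78

c̄ = (11 + 17 + 9 + 14 + 8 + 14 + 18 + 16 + 13 + 14 + 7 + 13 + 17 + 16 + 8 + 12 + 14 + 7 + 4 + 14) / 20 = 246 / 20 = 12.3000
LCL = c̄ − 3√c̄ = 12.3000 − 3 × 3.5071 = 1.7786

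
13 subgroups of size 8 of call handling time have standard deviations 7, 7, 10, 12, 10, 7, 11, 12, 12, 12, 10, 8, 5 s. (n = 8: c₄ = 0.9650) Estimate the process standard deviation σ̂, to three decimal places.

9.805

s̄ = (7 + 7 + 10 + 12 + 10 + 7 + 11 + 12 + 12 + 12 + 10 + 8 + 5) / 13 = 9.4615
σ̂ = s̄ / c₄ = 9.4615 / 0.9650 = 9.8047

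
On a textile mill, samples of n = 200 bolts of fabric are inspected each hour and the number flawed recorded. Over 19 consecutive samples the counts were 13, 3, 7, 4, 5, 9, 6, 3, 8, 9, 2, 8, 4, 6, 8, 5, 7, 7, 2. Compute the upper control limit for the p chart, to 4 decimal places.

0.0670

p̄ = Σdᵢ / (k·n) = 116 / (19 × 200) = 0.03053
UCL = p̄ + 3·√(p̄(1−p̄)/n) = 0.03053 + 3 × √(0.03053×0.96947/200) = 0.03053 + 3 × 0.01216 = 0.06702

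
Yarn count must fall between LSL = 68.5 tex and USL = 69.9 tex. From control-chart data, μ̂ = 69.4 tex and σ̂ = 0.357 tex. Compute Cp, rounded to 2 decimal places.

0.65

Cp = (USL − LSL) / (6σ̂) = (69.9 − 68.5) / (6 × 0.357) = 1.4000 / 2.1420 = 0.6536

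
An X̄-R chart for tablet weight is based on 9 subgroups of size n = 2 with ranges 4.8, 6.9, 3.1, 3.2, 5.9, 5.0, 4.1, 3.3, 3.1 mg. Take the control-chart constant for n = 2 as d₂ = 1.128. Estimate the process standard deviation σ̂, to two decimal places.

R̄ = (4.8 + 6.9 + 3.1 + 3.2 + 5.9 + 5.0 + 4.1 + 3.3 + 3.1) / 9 = 4.3778
σ̂ = R̄ / d₂ = 4.3778 / 1.128 = 3.8810

3.88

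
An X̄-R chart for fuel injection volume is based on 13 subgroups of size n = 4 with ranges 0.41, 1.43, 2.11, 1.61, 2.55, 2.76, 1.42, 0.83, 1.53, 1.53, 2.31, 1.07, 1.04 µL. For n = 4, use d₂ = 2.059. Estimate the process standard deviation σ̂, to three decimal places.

0.770

R̄ = (0.41 + 1.43 + 2.11 + 1.61 + 2.55 + 2.76 + 1.42 + 0.83 + 1.53 + 1.53 + 2.31 + 1.07 + 1.04) / 13 = 1.5846
σ̂ = R̄ / d₂ = 1.5846 / 2.059 = 0.7696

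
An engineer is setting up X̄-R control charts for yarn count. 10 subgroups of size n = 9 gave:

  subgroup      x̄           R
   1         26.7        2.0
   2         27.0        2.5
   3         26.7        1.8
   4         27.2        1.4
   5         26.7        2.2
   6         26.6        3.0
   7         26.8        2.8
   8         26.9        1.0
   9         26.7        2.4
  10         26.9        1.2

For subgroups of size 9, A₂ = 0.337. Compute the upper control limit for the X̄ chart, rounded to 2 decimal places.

27.50

X̄̄ = (26.7 + 27.0 + 26.7 + 27.2 + 26.7 + 26.6 + 26.8 + 26.9 + 26.7 + 26.9) / 10 = 268.2000 / 10 = 26.8200
R̄ = (2.0 + 2.5 + 1.8 + 1.4 + 2.2 + 3.0 + 2.8 + 1.0 + 2.4 + 1.2) / 10 = 20.3000 / 10 = 2.0300
UCL = X̄̄ + A₂·R̄ = 26.8200 + 0.337 × 2.0300 = 27.5041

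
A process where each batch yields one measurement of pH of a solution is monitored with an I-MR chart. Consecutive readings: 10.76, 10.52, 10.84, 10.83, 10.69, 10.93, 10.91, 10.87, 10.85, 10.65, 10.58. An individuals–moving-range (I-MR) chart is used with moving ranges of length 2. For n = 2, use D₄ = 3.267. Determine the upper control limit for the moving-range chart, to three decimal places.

0.425

Moving ranges: 0.24, 0.32, 0.01, 0.14, 0.24, 0.02, 0.04, 0.02, 0.20, 0.07; M̄R̄ = 1.3000 / 10 = 0.1300
UCL_MR = D₄·M̄R̄ = 3.267 × 0.1300 = 0.4247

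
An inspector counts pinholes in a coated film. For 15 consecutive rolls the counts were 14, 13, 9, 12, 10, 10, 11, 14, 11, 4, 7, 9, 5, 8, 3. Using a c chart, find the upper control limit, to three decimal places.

18.498

c̄ = (14 + 13 + 9 + 12 + 10 + 10 + 11 + 14 + 11 + 4 + 7 + 9 + 5 + 8 + 3) / 15 = 140 / 15 = 9.3333
UCL = c̄ + 3√c̄ = 9.3333 + 3 × √9.3333 = 9.3333 + 3 × 3.0551 = 18.4985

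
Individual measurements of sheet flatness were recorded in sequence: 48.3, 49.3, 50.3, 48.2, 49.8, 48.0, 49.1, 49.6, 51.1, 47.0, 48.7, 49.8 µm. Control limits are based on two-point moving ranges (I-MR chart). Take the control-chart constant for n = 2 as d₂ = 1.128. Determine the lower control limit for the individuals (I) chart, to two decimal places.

44.87

X̄ = (48.3 + 49.3 + 50.3 + 48.2 + 49.8 + 48.0 + 49.1 + 49.6 + 51.1 + 47.0 + 48.7 + 49.8) / 12 = 49.1000
Moving ranges: 1.0, 1.0, 2.1, 1.6, 1.8, 1.1, 0.5, 1.5, 4.1, 1.7, 1.1; M̄R̄ = 17.5000 / 11 = 1.5909
LCL = X̄ − 3·M̄R̄/d₂ = 49.1000 − 3 × 1.5909 / 1.128 = 44.8689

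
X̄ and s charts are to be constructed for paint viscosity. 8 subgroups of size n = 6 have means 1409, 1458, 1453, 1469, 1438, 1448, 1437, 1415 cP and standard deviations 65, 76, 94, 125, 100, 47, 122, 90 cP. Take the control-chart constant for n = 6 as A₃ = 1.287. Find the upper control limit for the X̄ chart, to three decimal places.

X̄̄ = (1409 + 1458 + 1453 + 1469 + 1438 + 1448 + 1437 + 1415) / 8 = 1440.8750
s̄ = (65 + 76 + 94 + 125 + 100 + 47 + 122 + 90) / 8 = 89.8750
UCL = X̄̄ + A₃·s̄ = 1440.8750 + 1.287 × 89.8750 = 1556.5441

1556.544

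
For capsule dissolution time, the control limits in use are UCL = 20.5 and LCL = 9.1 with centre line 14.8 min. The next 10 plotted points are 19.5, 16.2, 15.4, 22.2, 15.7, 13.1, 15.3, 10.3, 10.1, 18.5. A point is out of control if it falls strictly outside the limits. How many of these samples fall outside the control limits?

1

Compare each point to [9.1, 20.5]: sample 4 = 22.2 > UCL.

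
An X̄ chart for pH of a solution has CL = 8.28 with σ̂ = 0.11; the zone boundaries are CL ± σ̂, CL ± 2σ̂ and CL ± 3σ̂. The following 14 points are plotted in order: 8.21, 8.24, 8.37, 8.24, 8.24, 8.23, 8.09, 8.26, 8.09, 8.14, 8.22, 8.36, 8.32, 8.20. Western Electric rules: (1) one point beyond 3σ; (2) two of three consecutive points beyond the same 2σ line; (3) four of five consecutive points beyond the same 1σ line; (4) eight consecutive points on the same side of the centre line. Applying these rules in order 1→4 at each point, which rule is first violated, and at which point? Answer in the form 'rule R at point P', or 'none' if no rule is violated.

Zone of each point (C = within 1σ̂, B = 1σ̂–2σ̂, A = 2σ̂–3σ̂, * = beyond 3σ̂; sign = side of CL): 1:-C, 2:-C, 3:+C, 4:-C, 5:-C, 6:-C, 7:-B, 8:-C, 9:-B, 10:-B, 11:-C, 12:+C, 13:+C, 14:-C
Rule 4 (eight consecutive points on the same side of the centre line) is satisfied at point 11.

rule 4 at point 11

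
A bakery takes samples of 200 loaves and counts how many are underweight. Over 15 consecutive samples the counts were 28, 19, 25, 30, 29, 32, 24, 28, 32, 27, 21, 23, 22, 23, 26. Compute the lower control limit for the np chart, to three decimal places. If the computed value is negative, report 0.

11.681

p̄ = Σdᵢ / (k·n) = 389 / (15 × 200) = 0.12967
LCL = np̄ − 3·√(np̄(1−p̄)) = 25.9333 − 3 × 4.7509 = 11.6808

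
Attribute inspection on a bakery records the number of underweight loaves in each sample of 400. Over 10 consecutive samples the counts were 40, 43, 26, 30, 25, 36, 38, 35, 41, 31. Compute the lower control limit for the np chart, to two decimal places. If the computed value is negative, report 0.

17.66

p̄ = Σdᵢ / (k·n) = 345 / (10 × 400) = 0.08625
LCL = np̄ − 3·√(np̄(1−p̄)) = 34.5000 − 3 × 5.6147 = 17.6560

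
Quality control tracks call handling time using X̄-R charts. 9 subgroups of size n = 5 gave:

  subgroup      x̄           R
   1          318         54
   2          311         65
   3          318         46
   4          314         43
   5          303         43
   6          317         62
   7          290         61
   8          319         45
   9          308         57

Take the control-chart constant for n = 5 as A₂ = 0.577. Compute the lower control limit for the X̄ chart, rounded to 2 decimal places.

X̄̄ = (318 + 311 + 318 + 314 + 303 + 317 + 290 + 319 + 308) / 9 = 2798.0000 / 9 = 310.8889
R̄ = (54 + 65 + 46 + 43 + 43 + 62 + 61 + 45 + 57) / 9 = 476.0000 / 9 = 52.8889
LCL = X̄̄ − A₂·R̄ = 310.8889 − 0.577 × 52.8889 = 280.3720

280.37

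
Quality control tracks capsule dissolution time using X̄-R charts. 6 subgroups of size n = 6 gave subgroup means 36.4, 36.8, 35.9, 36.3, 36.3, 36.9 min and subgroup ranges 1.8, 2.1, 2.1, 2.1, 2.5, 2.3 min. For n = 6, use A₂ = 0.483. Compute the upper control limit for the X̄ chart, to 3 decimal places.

37.472

X̄̄ = (36.4 + 36.8 + 35.9 + 36.3 + 36.3 + 36.9) / 6 = 218.6000 / 6 = 36.4333
R̄ = (1.8 + 2.1 + 2.1 + 2.1 + 2.5 + 2.3) / 6 = 12.9000 / 6 = 2.1500
UCL = X̄̄ + A₂·R̄ = 36.4333 + 0.483 × 2.1500 = 37.4718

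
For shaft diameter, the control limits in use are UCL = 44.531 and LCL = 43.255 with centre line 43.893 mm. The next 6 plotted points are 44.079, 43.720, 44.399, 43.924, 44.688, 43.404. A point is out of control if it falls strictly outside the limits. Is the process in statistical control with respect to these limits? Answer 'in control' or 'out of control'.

out of control

Compare each point to [43.255, 44.531]: sample 5 = 44.688 > UCL.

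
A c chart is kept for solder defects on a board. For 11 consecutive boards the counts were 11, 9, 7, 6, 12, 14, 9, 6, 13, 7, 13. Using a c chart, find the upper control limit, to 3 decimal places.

19.084

c̄ = (11 + 9 + 7 + 6 + 12 + 14 + 9 + 6 + 13 + 7 + 13) / 11 = 107 / 11 = 9.7273
UCL = c̄ + 3√c̄ = 9.7273 + 3 × √9.7273 = 9.7273 + 3 × 3.1189 = 19.0838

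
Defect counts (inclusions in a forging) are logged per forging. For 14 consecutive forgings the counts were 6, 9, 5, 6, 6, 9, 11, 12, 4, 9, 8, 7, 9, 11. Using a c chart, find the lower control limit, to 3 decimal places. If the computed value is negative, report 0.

c̄ = (6 + 9 + 5 + 6 + 6 + 9 + 11 + 12 + 4 + 9 + 8 + 7 + 9 + 11) / 14 = 112 / 14 = 8.0000
LCL = c̄ − 3√c̄ = 8.0000 − 3 × 2.8284 = -0.4853 → 0 (cannot be negative)

0.000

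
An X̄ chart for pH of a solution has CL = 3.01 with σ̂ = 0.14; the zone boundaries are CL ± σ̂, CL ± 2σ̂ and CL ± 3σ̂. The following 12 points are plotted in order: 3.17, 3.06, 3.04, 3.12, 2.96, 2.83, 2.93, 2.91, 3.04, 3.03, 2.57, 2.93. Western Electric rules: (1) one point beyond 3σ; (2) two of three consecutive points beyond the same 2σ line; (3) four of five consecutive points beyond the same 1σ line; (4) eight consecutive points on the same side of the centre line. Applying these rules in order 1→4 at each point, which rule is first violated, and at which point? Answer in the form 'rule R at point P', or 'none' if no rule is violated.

Zone of each point (C = within 1σ̂, B = 1σ̂–2σ̂, A = 2σ̂–3σ̂, * = beyond 3σ̂; sign = side of CL): 1:+B, 2:+C, 3:+C, 4:+C, 5:-C, 6:-B, 7:-C, 8:-C, 9:+C, 10:+C, 11:-*, 12:-C
Rule 1 (one point beyond the 3σ limits) is satisfied at point 11.

rule 1 at point 11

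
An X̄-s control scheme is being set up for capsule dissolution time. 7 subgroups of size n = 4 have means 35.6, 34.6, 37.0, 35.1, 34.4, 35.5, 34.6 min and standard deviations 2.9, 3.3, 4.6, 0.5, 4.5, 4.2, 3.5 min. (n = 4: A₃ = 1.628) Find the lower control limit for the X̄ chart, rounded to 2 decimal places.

29.79

X̄̄ = (35.6 + 34.6 + 37.0 + 35.1 + 34.4 + 35.5 + 34.6) / 7 = 35.2571
s̄ = (2.9 + 3.3 + 4.6 + 0.5 + 4.5 + 4.2 + 3.5) / 7 = 3.3571
LCL = X̄̄ − A₃·s̄ = 35.2571 − 1.628 × 3.3571 = 29.7917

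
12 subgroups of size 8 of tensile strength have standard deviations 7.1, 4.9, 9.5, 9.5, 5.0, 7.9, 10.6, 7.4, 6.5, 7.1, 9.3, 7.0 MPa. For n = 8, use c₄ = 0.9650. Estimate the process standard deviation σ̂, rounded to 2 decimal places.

7.93

s̄ = (7.1 + 4.9 + 9.5 + 9.5 + 5.0 + 7.9 + 10.6 + 7.4 + 6.5 + 7.1 + 9.3 + 7.0) / 12 = 7.6500
σ̂ = s̄ / c₄ = 7.6500 / 0.9650 = 7.9275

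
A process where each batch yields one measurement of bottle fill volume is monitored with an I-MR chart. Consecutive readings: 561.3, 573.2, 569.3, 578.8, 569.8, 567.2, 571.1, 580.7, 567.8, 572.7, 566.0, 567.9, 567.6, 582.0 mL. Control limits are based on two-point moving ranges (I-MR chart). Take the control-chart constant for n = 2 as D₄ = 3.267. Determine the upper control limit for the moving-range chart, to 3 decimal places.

Moving ranges: 11.9, 3.9, 9.5, 9.0, 2.6, 3.9, 9.6, 12.9, 4.9, 6.7, 1.9, 0.3, 14.4; M̄R̄ = 91.5000 / 13 = 7.0385
UCL_MR = D₄·M̄R̄ = 3.267 × 7.0385 = 22.9947

22.995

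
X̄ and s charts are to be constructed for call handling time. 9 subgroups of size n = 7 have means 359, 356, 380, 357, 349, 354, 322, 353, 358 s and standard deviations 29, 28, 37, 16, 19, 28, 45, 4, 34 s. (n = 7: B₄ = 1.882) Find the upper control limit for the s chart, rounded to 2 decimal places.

s̄ = (29 + 28 + 37 + 16 + 19 + 28 + 45 + 4 + 34) / 9 = 26.6667
UCL_s = B₄·s̄ = 1.882 × 26.6667 = 50.1867

50.19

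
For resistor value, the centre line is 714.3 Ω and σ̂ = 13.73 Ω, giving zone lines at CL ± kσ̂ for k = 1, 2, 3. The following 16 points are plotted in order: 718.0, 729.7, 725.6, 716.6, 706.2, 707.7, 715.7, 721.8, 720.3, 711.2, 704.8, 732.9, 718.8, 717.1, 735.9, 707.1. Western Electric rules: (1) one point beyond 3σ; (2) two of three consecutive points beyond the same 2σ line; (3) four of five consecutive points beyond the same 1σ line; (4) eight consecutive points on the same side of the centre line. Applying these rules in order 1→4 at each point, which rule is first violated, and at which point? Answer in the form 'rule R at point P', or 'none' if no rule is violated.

none

Zone of each point (C = within 1σ̂, B = 1σ̂–2σ̂, A = 2σ̂–3σ̂, * = beyond 3σ̂; sign = side of CL): 1:+C, 2:+B, 3:+C, 4:+C, 5:-C, 6:-C, 7:+C, 8:+C, 9:+C, 10:-C, 11:-C, 12:+B, 13:+C, 14:+C, 15:+B, 16:-C
No rule fires across all 16 points.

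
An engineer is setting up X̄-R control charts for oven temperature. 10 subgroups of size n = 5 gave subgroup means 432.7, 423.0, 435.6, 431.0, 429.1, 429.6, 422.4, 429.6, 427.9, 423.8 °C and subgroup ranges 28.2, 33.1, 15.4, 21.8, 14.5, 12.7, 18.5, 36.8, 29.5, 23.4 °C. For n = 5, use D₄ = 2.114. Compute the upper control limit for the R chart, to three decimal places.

49.446

R̄ = (28.2 + 33.1 + 15.4 + 21.8 + 14.5 + 12.7 + 18.5 + 36.8 + 29.5 + 23.4) / 10 = 233.9000 / 10 = 23.3900
UCL_R = D₄·R̄ = 2.114 × 23.3900 = 49.4465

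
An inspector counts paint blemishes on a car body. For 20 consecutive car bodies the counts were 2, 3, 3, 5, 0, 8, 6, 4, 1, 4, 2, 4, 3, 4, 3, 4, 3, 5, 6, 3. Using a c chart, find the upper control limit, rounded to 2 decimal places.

9.38

c̄ = (2 + 3 + 3 + 5 + 0 + 8 + 6 + 4 + 1 + 4 + 2 + 4 + 3 + 4 + 3 + 4 + 3 + 5 + 6 + 3) / 20 = 73 / 20 = 3.6500
UCL = c̄ + 3√c̄ = 3.6500 + 3 × √3.6500 = 3.6500 + 3 × 1.9105 = 9.3815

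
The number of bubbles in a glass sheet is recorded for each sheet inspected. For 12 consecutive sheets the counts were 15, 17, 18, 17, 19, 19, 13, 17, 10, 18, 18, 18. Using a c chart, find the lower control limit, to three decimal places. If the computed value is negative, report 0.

c̄ = (15 + 17 + 18 + 17 + 19 + 19 + 13 + 17 + 10 + 18 + 18 + 18) / 12 = 199 / 12 = 16.5833
LCL = c̄ − 3√c̄ = 16.5833 − 3 × 4.0723 = 4.3665

4.367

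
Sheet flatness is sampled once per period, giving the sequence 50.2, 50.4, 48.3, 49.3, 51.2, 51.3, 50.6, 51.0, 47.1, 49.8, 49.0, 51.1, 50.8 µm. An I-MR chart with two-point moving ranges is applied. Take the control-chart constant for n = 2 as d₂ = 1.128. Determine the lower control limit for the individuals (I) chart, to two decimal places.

X̄ = (50.2 + 50.4 + 48.3 + 49.3 + 51.2 + 51.3 + 50.6 + 51.0 + 47.1 + 49.8 + 49.0 + 51.1 + 50.8) / 13 = 50.0077
Moving ranges: 0.2, 2.1, 1.0, 1.9, 0.1, 0.7, 0.4, 3.9, 2.7, 0.8, 2.1, 0.3; M̄R̄ = 16.2000 / 12 = 1.3500
LCL = X̄ − 3·M̄R̄/d₂ = 50.0077 − 3 × 1.3500 / 1.128 = 46.4173

46.42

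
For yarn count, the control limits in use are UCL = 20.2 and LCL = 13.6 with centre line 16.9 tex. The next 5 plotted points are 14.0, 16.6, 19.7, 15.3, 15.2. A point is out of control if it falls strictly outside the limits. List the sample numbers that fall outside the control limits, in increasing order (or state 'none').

none

All 5 points lie within [13.6, 20.2].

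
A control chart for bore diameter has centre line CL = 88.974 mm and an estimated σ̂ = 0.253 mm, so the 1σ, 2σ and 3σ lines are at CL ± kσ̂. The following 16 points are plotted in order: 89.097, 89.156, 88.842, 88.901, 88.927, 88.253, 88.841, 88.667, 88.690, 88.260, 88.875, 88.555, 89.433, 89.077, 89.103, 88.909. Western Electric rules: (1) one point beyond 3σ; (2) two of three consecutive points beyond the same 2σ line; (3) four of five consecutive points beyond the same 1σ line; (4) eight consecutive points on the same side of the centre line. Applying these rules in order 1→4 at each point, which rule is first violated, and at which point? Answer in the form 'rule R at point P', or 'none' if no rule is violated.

rule 3 at point 10

Zone of each point (C = within 1σ̂, B = 1σ̂–2σ̂, A = 2σ̂–3σ̂, * = beyond 3σ̂; sign = side of CL): 1:+C, 2:+C, 3:-C, 4:-C, 5:-C, 6:-A, 7:-C, 8:-B, 9:-B, 10:-A, 11:-C, 12:-B, 13:+B, 14:+C, 15:+C, 16:-C
Rule 3 (four of five consecutive points beyond the same 1σ limit) is satisfied at point 10.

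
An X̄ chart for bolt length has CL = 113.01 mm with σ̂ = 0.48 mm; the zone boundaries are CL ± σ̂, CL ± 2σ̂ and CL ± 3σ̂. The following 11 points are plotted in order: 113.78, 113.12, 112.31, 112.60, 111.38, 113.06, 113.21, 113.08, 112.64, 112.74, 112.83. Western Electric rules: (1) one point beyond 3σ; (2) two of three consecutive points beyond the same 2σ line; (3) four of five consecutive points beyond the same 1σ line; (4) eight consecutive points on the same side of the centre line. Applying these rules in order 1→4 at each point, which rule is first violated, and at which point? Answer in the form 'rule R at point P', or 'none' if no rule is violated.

rule 1 at point 5

Zone of each point (C = within 1σ̂, B = 1σ̂–2σ̂, A = 2σ̂–3σ̂, * = beyond 3σ̂; sign = side of CL): 1:+B, 2:+C, 3:-B, 4:-C, 5:-*, 6:+C, 7:+C, 8:+C, 9:-C, 10:-C, 11:-C
Rule 1 (one point beyond the 3σ limits) is satisfied at point 5.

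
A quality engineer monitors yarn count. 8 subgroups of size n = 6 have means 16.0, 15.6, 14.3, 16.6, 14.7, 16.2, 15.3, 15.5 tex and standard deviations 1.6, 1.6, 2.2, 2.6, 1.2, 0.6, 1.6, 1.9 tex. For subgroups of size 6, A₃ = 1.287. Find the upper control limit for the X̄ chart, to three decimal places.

17.665

X̄̄ = (16.0 + 15.6 + 14.3 + 16.6 + 14.7 + 16.2 + 15.3 + 15.5) / 8 = 15.5250
s̄ = (1.6 + 1.6 + 2.2 + 2.6 + 1.2 + 0.6 + 1.6 + 1.9) / 8 = 1.6625
UCL = X̄̄ + A₃·s̄ = 15.5250 + 1.287 × 1.6625 = 17.6646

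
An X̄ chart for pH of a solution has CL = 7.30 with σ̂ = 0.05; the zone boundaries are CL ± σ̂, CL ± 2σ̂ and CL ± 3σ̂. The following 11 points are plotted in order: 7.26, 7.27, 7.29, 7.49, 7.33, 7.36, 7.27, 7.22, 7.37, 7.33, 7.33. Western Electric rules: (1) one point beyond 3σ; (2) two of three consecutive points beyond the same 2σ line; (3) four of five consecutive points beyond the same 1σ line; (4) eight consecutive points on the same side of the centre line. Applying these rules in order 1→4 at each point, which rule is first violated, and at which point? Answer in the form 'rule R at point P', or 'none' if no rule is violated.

rule 1 at point 4

Zone of each point (C = within 1σ̂, B = 1σ̂–2σ̂, A = 2σ̂–3σ̂, * = beyond 3σ̂; sign = side of CL): 1:-C, 2:-C, 3:-C, 4:+*, 5:+C, 6:+B, 7:-C, 8:-B, 9:+B, 10:+C, 11:+C
Rule 1 (one point beyond the 3σ limits) is satisfied at point 4.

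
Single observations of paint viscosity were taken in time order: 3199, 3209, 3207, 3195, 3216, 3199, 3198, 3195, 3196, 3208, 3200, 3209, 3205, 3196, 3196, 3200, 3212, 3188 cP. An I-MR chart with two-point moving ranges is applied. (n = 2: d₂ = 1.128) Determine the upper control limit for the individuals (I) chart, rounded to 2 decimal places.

3224.87

X̄ = (3199 + 3209 + 3207 + 3195 + 3216 + 3199 + 3198 + 3195 + 3196 + 3208 + 3200 + 3209 + 3205 + 3196 + 3196 + 3200 + 3212 + 3188) / 18 = 3201.5556
Moving ranges: 10, 2, 12, 21, 17, 1, 3, 1, 12, 8, 9, 4, 9, 0, 4, 12, 24; M̄R̄ = 149.0000 / 17 = 8.7647
UCL = X̄ + 3·M̄R̄/d₂ = 3201.5556 + 3 × 8.7647 / 1.128 = 3224.8659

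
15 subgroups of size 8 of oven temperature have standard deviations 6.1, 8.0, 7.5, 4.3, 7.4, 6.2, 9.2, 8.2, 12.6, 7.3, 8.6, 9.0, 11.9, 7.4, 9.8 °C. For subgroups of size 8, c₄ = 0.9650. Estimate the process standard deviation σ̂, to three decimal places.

8.532

s̄ = (6.1 + 8.0 + 7.5 + 4.3 + 7.4 + 6.2 + 9.2 + 8.2 + 12.6 + 7.3 + 8.6 + 9.0 + 11.9 + 7.4 + 9.8) / 15 = 8.2333
σ̂ = s̄ / c₄ = 8.2333 / 0.9650 = 8.5320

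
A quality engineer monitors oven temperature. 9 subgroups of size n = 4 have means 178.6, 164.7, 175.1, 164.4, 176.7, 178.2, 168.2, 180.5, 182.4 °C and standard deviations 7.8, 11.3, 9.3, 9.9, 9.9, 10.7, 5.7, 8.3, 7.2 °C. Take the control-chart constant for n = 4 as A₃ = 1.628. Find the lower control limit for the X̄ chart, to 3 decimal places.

159.822

X̄̄ = (178.6 + 164.7 + 175.1 + 164.4 + 176.7 + 178.2 + 168.2 + 180.5 + 182.4) / 9 = 174.3111
s̄ = (7.8 + 11.3 + 9.3 + 9.9 + 9.9 + 10.7 + 5.7 + 8.3 + 7.2) / 9 = 8.9000
LCL = X̄̄ − A₃·s̄ = 174.3111 − 1.628 × 8.9000 = 159.8219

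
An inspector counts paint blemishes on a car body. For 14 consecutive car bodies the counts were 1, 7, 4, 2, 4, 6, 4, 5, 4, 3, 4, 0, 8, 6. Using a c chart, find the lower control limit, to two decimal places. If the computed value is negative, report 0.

c̄ = (1 + 7 + 4 + 2 + 4 + 6 + 4 + 5 + 4 + 3 + 4 + 0 + 8 + 6) / 14 = 58 / 14 = 4.1429
LCL = c̄ − 3√c̄ = 4.1429 − 3 × 2.0354 = -1.9633 → 0 (cannot be negative)

0.00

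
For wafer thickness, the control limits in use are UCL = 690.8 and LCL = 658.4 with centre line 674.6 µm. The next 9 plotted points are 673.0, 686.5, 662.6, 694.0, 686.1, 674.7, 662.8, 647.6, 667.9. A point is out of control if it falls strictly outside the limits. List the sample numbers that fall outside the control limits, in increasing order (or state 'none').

Compare each point to [658.4, 690.8]: sample 4 = 694.0 > UCL; sample 8 = 647.6 < LCL.

4, 8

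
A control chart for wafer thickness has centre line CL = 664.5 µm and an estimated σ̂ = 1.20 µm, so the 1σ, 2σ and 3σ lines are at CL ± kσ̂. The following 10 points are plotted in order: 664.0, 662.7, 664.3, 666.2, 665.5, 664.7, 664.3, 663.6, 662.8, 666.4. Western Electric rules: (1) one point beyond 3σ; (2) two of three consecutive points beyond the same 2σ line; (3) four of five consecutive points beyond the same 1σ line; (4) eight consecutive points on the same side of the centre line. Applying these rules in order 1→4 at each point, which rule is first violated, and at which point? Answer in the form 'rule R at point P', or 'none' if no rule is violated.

Zone of each point (C = within 1σ̂, B = 1σ̂–2σ̂, A = 2σ̂–3σ̂, * = beyond 3σ̂; sign = side of CL): 1:-C, 2:-B, 3:-C, 4:+B, 5:+C, 6:+C, 7:-C, 8:-C, 9:-B, 10:+B
No rule fires across all 10 points.

none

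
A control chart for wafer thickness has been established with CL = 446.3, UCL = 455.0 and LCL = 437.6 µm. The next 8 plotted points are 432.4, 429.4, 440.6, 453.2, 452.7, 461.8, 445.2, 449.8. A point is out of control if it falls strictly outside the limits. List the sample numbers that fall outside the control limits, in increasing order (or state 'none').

Compare each point to [437.6, 455.0]: sample 1 = 432.4 < LCL; sample 2 = 429.4 < LCL; sample 6 = 461.8 > UCL.

1, 2, 6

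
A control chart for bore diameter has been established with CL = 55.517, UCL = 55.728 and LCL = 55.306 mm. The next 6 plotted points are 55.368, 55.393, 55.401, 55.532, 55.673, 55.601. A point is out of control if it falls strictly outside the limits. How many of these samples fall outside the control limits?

All 6 points lie within [55.306, 55.728].

0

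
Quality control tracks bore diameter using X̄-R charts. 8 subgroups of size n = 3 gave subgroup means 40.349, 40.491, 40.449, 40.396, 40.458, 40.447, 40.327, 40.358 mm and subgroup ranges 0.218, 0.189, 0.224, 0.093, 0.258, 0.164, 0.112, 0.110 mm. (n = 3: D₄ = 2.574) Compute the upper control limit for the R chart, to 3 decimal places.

0.440

R̄ = (0.218 + 0.189 + 0.224 + 0.093 + 0.258 + 0.164 + 0.112 + 0.110) / 8 = 1.3680 / 8 = 0.1710
UCL_R = D₄·R̄ = 2.574 × 0.1710 = 0.4402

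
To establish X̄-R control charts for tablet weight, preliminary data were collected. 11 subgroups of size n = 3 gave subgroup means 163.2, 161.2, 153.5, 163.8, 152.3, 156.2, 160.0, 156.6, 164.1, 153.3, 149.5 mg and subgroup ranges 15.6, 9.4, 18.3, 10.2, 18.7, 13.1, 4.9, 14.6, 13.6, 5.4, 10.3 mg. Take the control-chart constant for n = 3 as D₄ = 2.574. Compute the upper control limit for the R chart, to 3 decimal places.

31.379

R̄ = (15.6 + 9.4 + 18.3 + 10.2 + 18.7 + 13.1 + 4.9 + 14.6 + 13.6 + 5.4 + 10.3) / 11 = 134.1000 / 11 = 12.1909
UCL_R = D₄·R̄ = 2.574 × 12.1909 = 31.3794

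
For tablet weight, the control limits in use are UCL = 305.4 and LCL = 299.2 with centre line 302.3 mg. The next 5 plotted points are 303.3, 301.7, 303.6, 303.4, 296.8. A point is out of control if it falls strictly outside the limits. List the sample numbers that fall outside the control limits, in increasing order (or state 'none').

Compare each point to [299.2, 305.4]: sample 5 = 296.8 < LCL.

5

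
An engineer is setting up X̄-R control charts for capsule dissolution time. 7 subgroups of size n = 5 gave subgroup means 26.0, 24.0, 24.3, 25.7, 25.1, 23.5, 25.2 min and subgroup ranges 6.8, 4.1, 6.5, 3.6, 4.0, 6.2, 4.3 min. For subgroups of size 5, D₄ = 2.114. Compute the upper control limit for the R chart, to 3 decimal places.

10.721

R̄ = (6.8 + 4.1 + 6.5 + 3.6 + 4.0 + 6.2 + 4.3) / 7 = 35.5000 / 7 = 5.0714
UCL_R = D₄·R̄ = 2.114 × 5.0714 = 10.7210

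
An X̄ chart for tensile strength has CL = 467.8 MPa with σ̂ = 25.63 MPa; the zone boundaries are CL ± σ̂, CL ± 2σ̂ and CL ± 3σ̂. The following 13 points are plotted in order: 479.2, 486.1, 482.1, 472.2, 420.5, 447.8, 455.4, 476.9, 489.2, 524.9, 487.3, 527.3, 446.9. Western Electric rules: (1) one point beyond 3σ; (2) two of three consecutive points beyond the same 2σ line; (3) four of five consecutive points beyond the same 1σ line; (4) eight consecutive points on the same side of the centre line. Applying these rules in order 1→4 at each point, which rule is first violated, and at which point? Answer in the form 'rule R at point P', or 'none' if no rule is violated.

Zone of each point (C = within 1σ̂, B = 1σ̂–2σ̂, A = 2σ̂–3σ̂, * = beyond 3σ̂; sign = side of CL): 1:+C, 2:+C, 3:+C, 4:+C, 5:-B, 6:-C, 7:-C, 8:+C, 9:+C, 10:+A, 11:+C, 12:+A, 13:-C
Rule 2 (two of three consecutive points beyond the same 2σ limit) is satisfied at point 12.

rule 2 at point 12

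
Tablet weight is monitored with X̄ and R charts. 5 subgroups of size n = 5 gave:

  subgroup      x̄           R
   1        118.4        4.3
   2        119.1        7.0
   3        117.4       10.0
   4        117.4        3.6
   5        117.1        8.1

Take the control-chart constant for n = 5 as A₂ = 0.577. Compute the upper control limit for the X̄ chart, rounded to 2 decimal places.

121.69

X̄̄ = (118.4 + 119.1 + 117.4 + 117.4 + 117.1) / 5 = 589.4000 / 5 = 117.8800
R̄ = (4.3 + 7.0 + 10.0 + 3.6 + 8.1) / 5 = 33.0000 / 5 = 6.6000
UCL = X̄̄ + A₂·R̄ = 117.8800 + 0.577 × 6.6000 = 121.6882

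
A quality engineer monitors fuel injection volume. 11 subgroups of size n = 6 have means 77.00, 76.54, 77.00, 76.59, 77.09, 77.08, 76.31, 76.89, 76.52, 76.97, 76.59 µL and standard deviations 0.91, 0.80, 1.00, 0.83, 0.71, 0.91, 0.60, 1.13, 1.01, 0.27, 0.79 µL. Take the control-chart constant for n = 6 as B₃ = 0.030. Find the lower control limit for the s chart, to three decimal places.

s̄ = (0.91 + 0.80 + 1.00 + 0.83 + 0.71 + 0.91 + 0.60 + 1.13 + 1.01 + 0.27 + 0.79) / 11 = 0.8145
LCL_s = B₃·s̄ = 0.030 × 0.8145 = 0.0244

0.024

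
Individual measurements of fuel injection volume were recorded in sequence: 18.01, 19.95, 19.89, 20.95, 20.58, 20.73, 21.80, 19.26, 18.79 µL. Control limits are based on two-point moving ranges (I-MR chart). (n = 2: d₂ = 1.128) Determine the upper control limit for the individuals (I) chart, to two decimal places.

X̄ = (18.01 + 19.95 + 19.89 + 20.95 + 20.58 + 20.73 + 21.80 + 19.26 + 18.79) / 9 = 19.9956
Moving ranges: 1.94, 0.06, 1.06, 0.37, 0.15, 1.07, 2.54, 0.47; M̄R̄ = 7.6600 / 8 = 0.9575
UCL = X̄ + 3·M̄R̄/d₂ = 19.9956 + 3 × 0.9575 / 1.128 = 22.5421

22.54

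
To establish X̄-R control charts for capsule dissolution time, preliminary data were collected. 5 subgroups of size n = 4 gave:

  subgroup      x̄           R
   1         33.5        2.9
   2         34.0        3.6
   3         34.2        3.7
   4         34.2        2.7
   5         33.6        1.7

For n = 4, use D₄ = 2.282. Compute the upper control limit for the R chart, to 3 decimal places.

R̄ = (2.9 + 3.6 + 3.7 + 2.7 + 1.7) / 5 = 14.6000 / 5 = 2.9200
UCL_R = D₄·R̄ = 2.282 × 2.9200 = 6.6634

6.663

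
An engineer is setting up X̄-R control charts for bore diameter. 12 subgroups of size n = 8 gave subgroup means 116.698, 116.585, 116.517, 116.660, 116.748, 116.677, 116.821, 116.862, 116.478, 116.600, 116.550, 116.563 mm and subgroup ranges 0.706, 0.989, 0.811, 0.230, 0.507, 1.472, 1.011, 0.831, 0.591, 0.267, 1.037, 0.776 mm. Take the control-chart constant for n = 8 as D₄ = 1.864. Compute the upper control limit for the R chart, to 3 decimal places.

R̄ = (0.706 + 0.989 + 0.811 + 0.230 + 0.507 + 1.472 + 1.011 + 0.831 + 0.591 + 0.267 + 1.037 + 0.776) / 12 = 9.2280 / 12 = 0.7690
UCL_R = D₄·R̄ = 1.864 × 0.7690 = 1.4334

1.433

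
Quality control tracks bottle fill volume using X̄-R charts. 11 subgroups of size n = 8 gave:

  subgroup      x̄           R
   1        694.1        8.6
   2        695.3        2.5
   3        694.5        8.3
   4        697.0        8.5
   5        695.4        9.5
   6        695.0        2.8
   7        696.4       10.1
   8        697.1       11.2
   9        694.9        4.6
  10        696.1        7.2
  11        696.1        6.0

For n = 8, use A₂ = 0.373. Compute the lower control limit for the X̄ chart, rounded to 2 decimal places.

X̄̄ = (694.1 + 695.3 + 694.5 + 697.0 + 695.4 + 695.0 + 696.4 + 697.1 + 694.9 + 696.1 + 696.1) / 11 = 7651.9000 / 11 = 695.6273
R̄ = (8.6 + 2.5 + 8.3 + 8.5 + 9.5 + 2.8 + 10.1 + 11.2 + 4.6 + 7.2 + 6.0) / 11 = 79.3000 / 11 = 7.2091
LCL = X̄̄ − A₂·R̄ = 695.6273 − 0.373 × 7.2091 = 692.9383

692.94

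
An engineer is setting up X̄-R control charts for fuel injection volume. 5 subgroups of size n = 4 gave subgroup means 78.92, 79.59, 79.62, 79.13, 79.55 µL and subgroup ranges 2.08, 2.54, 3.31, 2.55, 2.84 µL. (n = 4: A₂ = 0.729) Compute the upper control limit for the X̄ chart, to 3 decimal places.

X̄̄ = (78.92 + 79.59 + 79.62 + 79.13 + 79.55) / 5 = 396.8100 / 5 = 79.3620
R̄ = (2.08 + 2.54 + 3.31 + 2.55 + 2.84) / 5 = 13.3200 / 5 = 2.6640
UCL = X̄̄ + A₂·R̄ = 79.3620 + 0.729 × 2.6640 = 81.3041

81.304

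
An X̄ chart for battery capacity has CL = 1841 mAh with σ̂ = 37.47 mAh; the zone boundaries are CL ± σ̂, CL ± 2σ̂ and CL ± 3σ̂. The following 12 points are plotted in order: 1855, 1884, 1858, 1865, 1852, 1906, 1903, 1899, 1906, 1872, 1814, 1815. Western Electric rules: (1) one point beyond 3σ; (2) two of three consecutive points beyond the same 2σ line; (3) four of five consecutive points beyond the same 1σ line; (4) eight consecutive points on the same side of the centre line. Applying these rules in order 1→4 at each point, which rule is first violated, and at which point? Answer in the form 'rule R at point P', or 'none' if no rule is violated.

rule 4 at point 8

Zone of each point (C = within 1σ̂, B = 1σ̂–2σ̂, A = 2σ̂–3σ̂, * = beyond 3σ̂; sign = side of CL): 1:+C, 2:+B, 3:+C, 4:+C, 5:+C, 6:+B, 7:+B, 8:+B, 9:+B, 10:+C, 11:-C, 12:-C
Rule 4 (eight consecutive points on the same side of the centre line) is satisfied at point 8.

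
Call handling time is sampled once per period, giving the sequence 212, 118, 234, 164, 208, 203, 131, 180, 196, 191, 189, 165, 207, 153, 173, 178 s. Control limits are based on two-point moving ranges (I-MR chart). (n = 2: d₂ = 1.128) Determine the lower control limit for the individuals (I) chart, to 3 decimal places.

X̄ = (212 + 118 + 234 + 164 + 208 + 203 + 131 + 180 + 196 + 191 + 189 + 165 + 207 + 153 + 173 + 178) / 16 = 181.3750
Moving ranges: 94, 116, 70, 44, 5, 72, 49, 16, 5, 2, 24, 42, 54, 20, 5; M̄R̄ = 618.0000 / 15 = 41.2000
LCL = X̄ − 3·M̄R̄/d₂ = 181.3750 − 3 × 41.2000 / 1.128 = 71.8005

71.801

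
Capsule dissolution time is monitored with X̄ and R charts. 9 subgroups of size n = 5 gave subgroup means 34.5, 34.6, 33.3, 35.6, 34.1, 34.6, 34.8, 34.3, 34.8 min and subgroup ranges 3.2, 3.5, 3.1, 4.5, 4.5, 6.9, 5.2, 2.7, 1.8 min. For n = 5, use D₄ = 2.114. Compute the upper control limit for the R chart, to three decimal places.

8.315

R̄ = (3.2 + 3.5 + 3.1 + 4.5 + 4.5 + 6.9 + 5.2 + 2.7 + 1.8) / 9 = 35.4000 / 9 = 3.9333
UCL_R = D₄·R̄ = 2.114 × 3.9333 = 8.3151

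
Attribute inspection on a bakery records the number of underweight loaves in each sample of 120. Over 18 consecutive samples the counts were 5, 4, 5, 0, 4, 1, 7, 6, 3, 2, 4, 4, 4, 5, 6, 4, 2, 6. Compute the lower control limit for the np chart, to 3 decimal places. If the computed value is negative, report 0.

0.000

p̄ = Σdᵢ / (k·n) = 72 / (18 × 120) = 0.03333
LCL = np̄ − 3·√(np̄(1−p̄)) = 4.0000 − 3 × 1.9664 = -1.8992 → 0 (negative, so LCL = 0)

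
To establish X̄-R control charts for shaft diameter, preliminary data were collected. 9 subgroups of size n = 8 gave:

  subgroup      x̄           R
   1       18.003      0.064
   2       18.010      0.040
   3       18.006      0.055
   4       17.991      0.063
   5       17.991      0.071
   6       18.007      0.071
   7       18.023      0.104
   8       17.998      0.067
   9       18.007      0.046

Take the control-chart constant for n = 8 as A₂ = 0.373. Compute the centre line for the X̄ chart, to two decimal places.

X̄̄ = (18.003 + 18.010 + 18.006 + 17.991 + 17.991 + 18.007 + 18.023 + 17.998 + 18.007) / 9 = 162.0360 / 9 = 18.0040
CL = X̄̄ = 18.0040

18.00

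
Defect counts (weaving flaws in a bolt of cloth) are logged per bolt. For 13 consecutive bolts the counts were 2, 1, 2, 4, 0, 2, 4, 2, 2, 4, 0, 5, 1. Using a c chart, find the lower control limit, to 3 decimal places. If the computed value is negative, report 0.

c̄ = (2 + 1 + 2 + 4 + 0 + 2 + 4 + 2 + 2 + 4 + 0 + 5 + 1) / 13 = 29 / 13 = 2.2308
LCL = c̄ − 3√c̄ = 2.2308 − 3 × 1.4936 = -2.2500 → 0 (cannot be negative)

0.000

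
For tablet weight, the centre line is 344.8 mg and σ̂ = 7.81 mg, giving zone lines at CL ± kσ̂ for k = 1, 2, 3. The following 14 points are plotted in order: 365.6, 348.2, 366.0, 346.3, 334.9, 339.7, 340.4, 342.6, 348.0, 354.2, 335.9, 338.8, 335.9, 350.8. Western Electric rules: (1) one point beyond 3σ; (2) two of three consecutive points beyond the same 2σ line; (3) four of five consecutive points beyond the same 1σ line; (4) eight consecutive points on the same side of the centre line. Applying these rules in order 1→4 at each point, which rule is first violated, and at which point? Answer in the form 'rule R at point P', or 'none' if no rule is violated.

rule 2 at point 3

Zone of each point (C = within 1σ̂, B = 1σ̂–2σ̂, A = 2σ̂–3σ̂, * = beyond 3σ̂; sign = side of CL): 1:+A, 2:+C, 3:+A, 4:+C, 5:-B, 6:-C, 7:-C, 8:-C, 9:+C, 10:+B, 11:-B, 12:-C, 13:-B, 14:+C
Rule 2 (two of three consecutive points beyond the same 2σ limit) is satisfied at point 3.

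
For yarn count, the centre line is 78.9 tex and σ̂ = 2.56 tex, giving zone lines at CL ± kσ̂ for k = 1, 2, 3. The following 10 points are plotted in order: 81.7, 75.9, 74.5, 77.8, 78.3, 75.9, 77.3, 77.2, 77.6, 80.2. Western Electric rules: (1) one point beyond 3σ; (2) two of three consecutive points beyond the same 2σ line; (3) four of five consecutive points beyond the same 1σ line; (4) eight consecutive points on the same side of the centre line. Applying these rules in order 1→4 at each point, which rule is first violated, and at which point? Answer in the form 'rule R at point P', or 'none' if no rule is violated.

rule 4 at point 9

Zone of each point (C = within 1σ̂, B = 1σ̂–2σ̂, A = 2σ̂–3σ̂, * = beyond 3σ̂; sign = side of CL): 1:+B, 2:-B, 3:-B, 4:-C, 5:-C, 6:-B, 7:-C, 8:-C, 9:-C, 10:+C
Rule 4 (eight consecutive points on the same side of the centre line) is satisfied at point 9.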